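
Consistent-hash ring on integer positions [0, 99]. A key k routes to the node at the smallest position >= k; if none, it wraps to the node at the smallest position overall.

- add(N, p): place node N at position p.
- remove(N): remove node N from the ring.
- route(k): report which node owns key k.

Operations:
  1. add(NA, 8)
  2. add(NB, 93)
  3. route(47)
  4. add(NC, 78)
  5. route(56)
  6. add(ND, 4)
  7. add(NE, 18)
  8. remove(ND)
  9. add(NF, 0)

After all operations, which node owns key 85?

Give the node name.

Answer: NB

Derivation:
Op 1: add NA@8 -> ring=[8:NA]
Op 2: add NB@93 -> ring=[8:NA,93:NB]
Op 3: route key 47: smallest pos >= 47 is 93 -> NB
Op 4: add NC@78 -> ring=[8:NA,78:NC,93:NB]
Op 5: route key 56: smallest pos >= 56 is 78 -> NC
Op 6: add ND@4 -> ring=[4:ND,8:NA,78:NC,93:NB]
Op 7: add NE@18 -> ring=[4:ND,8:NA,18:NE,78:NC,93:NB]
Op 8: remove ND -> ring=[8:NA,18:NE,78:NC,93:NB]
Op 9: add NF@0 -> ring=[0:NF,8:NA,18:NE,78:NC,93:NB]
Final route key 85: smallest pos >= 85 is 93 -> NB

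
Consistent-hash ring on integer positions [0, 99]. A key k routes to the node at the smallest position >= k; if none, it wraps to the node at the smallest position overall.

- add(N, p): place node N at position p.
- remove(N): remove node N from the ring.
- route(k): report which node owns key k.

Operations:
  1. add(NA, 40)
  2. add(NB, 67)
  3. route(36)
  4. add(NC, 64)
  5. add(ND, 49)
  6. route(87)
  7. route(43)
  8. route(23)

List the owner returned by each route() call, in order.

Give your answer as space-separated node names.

Answer: NA NA ND NA

Derivation:
Op 1: add NA@40 -> ring=[40:NA]
Op 2: add NB@67 -> ring=[40:NA,67:NB]
Op 3: route key 36: smallest pos >= 36 is 40 -> NA
Op 4: add NC@64 -> ring=[40:NA,64:NC,67:NB]
Op 5: add ND@49 -> ring=[40:NA,49:ND,64:NC,67:NB]
Op 6: route key 87: none >= 87, wrap to smallest pos 40 -> NA
Op 7: route key 43: smallest pos >= 43 is 49 -> ND
Op 8: route key 23: smallest pos >= 23 is 40 -> NA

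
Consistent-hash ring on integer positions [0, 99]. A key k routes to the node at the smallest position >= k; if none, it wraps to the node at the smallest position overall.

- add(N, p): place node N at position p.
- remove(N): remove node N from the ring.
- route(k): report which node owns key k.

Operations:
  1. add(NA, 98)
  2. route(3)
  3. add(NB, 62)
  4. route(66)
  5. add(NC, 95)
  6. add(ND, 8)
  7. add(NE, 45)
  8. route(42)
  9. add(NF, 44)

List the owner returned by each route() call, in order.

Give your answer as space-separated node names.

Answer: NA NA NE

Derivation:
Op 1: add NA@98 -> ring=[98:NA]
Op 2: route key 3: smallest pos >= 3 is 98 -> NA
Op 3: add NB@62 -> ring=[62:NB,98:NA]
Op 4: route key 66: smallest pos >= 66 is 98 -> NA
Op 5: add NC@95 -> ring=[62:NB,95:NC,98:NA]
Op 6: add ND@8 -> ring=[8:ND,62:NB,95:NC,98:NA]
Op 7: add NE@45 -> ring=[8:ND,45:NE,62:NB,95:NC,98:NA]
Op 8: route key 42: smallest pos >= 42 is 45 -> NE
Op 9: add NF@44 -> ring=[8:ND,44:NF,45:NE,62:NB,95:NC,98:NA]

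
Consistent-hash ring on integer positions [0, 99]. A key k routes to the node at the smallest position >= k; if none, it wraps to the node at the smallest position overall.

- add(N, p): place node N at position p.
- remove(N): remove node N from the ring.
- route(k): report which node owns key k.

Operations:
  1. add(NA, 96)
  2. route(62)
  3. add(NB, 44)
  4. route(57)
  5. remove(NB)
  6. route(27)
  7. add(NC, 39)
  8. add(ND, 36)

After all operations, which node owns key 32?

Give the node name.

Op 1: add NA@96 -> ring=[96:NA]
Op 2: route key 62: smallest pos >= 62 is 96 -> NA
Op 3: add NB@44 -> ring=[44:NB,96:NA]
Op 4: route key 57: smallest pos >= 57 is 96 -> NA
Op 5: remove NB -> ring=[96:NA]
Op 6: route key 27: smallest pos >= 27 is 96 -> NA
Op 7: add NC@39 -> ring=[39:NC,96:NA]
Op 8: add ND@36 -> ring=[36:ND,39:NC,96:NA]
Final route key 32: smallest pos >= 32 is 36 -> ND

Answer: ND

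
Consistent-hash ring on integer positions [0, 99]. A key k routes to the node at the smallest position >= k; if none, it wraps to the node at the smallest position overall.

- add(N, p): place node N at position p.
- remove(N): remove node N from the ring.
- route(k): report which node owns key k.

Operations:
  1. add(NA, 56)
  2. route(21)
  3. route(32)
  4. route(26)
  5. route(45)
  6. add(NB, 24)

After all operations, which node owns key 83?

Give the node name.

Op 1: add NA@56 -> ring=[56:NA]
Op 2: route key 21: smallest pos >= 21 is 56 -> NA
Op 3: route key 32: smallest pos >= 32 is 56 -> NA
Op 4: route key 26: smallest pos >= 26 is 56 -> NA
Op 5: route key 45: smallest pos >= 45 is 56 -> NA
Op 6: add NB@24 -> ring=[24:NB,56:NA]
Final route key 83: none >= 83, wrap to smallest pos 24 -> NB

Answer: NB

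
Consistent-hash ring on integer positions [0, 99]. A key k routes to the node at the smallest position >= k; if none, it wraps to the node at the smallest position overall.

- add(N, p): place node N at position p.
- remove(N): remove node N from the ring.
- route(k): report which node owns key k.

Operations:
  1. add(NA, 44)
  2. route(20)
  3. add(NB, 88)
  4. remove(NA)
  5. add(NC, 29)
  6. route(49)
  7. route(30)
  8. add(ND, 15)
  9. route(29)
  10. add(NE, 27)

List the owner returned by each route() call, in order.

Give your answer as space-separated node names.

Op 1: add NA@44 -> ring=[44:NA]
Op 2: route key 20: smallest pos >= 20 is 44 -> NA
Op 3: add NB@88 -> ring=[44:NA,88:NB]
Op 4: remove NA -> ring=[88:NB]
Op 5: add NC@29 -> ring=[29:NC,88:NB]
Op 6: route key 49: smallest pos >= 49 is 88 -> NB
Op 7: route key 30: smallest pos >= 30 is 88 -> NB
Op 8: add ND@15 -> ring=[15:ND,29:NC,88:NB]
Op 9: route key 29: smallest pos >= 29 is 29 -> NC
Op 10: add NE@27 -> ring=[15:ND,27:NE,29:NC,88:NB]

Answer: NA NB NB NC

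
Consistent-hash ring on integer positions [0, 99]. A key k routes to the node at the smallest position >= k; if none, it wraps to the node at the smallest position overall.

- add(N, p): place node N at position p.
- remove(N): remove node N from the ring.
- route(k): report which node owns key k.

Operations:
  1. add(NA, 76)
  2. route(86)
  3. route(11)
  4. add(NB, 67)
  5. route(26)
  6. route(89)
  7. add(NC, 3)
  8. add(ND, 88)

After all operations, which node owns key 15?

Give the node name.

Op 1: add NA@76 -> ring=[76:NA]
Op 2: route key 86: none >= 86, wrap to smallest pos 76 -> NA
Op 3: route key 11: smallest pos >= 11 is 76 -> NA
Op 4: add NB@67 -> ring=[67:NB,76:NA]
Op 5: route key 26: smallest pos >= 26 is 67 -> NB
Op 6: route key 89: none >= 89, wrap to smallest pos 67 -> NB
Op 7: add NC@3 -> ring=[3:NC,67:NB,76:NA]
Op 8: add ND@88 -> ring=[3:NC,67:NB,76:NA,88:ND]
Final route key 15: smallest pos >= 15 is 67 -> NB

Answer: NB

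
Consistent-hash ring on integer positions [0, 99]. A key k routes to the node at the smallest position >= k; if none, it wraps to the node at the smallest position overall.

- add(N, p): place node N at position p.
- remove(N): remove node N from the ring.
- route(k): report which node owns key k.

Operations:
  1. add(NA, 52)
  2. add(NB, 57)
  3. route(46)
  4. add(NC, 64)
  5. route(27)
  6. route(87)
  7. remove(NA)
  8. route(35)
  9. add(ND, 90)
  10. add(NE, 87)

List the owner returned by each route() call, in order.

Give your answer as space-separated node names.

Op 1: add NA@52 -> ring=[52:NA]
Op 2: add NB@57 -> ring=[52:NA,57:NB]
Op 3: route key 46: smallest pos >= 46 is 52 -> NA
Op 4: add NC@64 -> ring=[52:NA,57:NB,64:NC]
Op 5: route key 27: smallest pos >= 27 is 52 -> NA
Op 6: route key 87: none >= 87, wrap to smallest pos 52 -> NA
Op 7: remove NA -> ring=[57:NB,64:NC]
Op 8: route key 35: smallest pos >= 35 is 57 -> NB
Op 9: add ND@90 -> ring=[57:NB,64:NC,90:ND]
Op 10: add NE@87 -> ring=[57:NB,64:NC,87:NE,90:ND]

Answer: NA NA NA NB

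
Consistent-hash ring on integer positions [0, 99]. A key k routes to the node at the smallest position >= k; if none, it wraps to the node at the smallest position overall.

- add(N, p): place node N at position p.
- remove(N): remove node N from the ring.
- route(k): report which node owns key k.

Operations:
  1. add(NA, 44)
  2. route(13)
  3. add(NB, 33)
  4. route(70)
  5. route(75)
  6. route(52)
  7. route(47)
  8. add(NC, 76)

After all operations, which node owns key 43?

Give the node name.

Op 1: add NA@44 -> ring=[44:NA]
Op 2: route key 13: smallest pos >= 13 is 44 -> NA
Op 3: add NB@33 -> ring=[33:NB,44:NA]
Op 4: route key 70: none >= 70, wrap to smallest pos 33 -> NB
Op 5: route key 75: none >= 75, wrap to smallest pos 33 -> NB
Op 6: route key 52: none >= 52, wrap to smallest pos 33 -> NB
Op 7: route key 47: none >= 47, wrap to smallest pos 33 -> NB
Op 8: add NC@76 -> ring=[33:NB,44:NA,76:NC]
Final route key 43: smallest pos >= 43 is 44 -> NA

Answer: NA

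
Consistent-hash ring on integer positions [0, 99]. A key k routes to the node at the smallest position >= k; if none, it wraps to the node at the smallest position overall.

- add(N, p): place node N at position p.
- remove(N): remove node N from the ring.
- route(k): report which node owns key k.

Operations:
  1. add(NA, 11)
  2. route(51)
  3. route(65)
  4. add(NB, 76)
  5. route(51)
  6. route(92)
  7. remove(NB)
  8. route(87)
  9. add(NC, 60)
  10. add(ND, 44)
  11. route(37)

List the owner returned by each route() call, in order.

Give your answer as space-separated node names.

Op 1: add NA@11 -> ring=[11:NA]
Op 2: route key 51: none >= 51, wrap to smallest pos 11 -> NA
Op 3: route key 65: none >= 65, wrap to smallest pos 11 -> NA
Op 4: add NB@76 -> ring=[11:NA,76:NB]
Op 5: route key 51: smallest pos >= 51 is 76 -> NB
Op 6: route key 92: none >= 92, wrap to smallest pos 11 -> NA
Op 7: remove NB -> ring=[11:NA]
Op 8: route key 87: none >= 87, wrap to smallest pos 11 -> NA
Op 9: add NC@60 -> ring=[11:NA,60:NC]
Op 10: add ND@44 -> ring=[11:NA,44:ND,60:NC]
Op 11: route key 37: smallest pos >= 37 is 44 -> ND

Answer: NA NA NB NA NA ND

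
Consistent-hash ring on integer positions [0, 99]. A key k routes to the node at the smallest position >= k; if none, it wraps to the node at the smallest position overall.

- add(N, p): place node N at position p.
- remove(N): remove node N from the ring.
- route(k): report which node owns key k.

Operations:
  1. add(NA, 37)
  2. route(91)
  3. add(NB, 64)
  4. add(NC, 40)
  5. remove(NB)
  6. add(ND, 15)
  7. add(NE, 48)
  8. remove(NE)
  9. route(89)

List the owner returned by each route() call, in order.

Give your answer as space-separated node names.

Op 1: add NA@37 -> ring=[37:NA]
Op 2: route key 91: none >= 91, wrap to smallest pos 37 -> NA
Op 3: add NB@64 -> ring=[37:NA,64:NB]
Op 4: add NC@40 -> ring=[37:NA,40:NC,64:NB]
Op 5: remove NB -> ring=[37:NA,40:NC]
Op 6: add ND@15 -> ring=[15:ND,37:NA,40:NC]
Op 7: add NE@48 -> ring=[15:ND,37:NA,40:NC,48:NE]
Op 8: remove NE -> ring=[15:ND,37:NA,40:NC]
Op 9: route key 89: none >= 89, wrap to smallest pos 15 -> ND

Answer: NA ND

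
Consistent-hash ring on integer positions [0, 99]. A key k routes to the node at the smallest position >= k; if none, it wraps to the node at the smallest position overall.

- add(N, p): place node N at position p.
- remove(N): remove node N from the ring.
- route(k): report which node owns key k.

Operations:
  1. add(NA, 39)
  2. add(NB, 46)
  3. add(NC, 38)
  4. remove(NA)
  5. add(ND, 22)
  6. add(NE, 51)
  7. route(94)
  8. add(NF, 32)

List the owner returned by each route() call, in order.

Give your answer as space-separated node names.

Answer: ND

Derivation:
Op 1: add NA@39 -> ring=[39:NA]
Op 2: add NB@46 -> ring=[39:NA,46:NB]
Op 3: add NC@38 -> ring=[38:NC,39:NA,46:NB]
Op 4: remove NA -> ring=[38:NC,46:NB]
Op 5: add ND@22 -> ring=[22:ND,38:NC,46:NB]
Op 6: add NE@51 -> ring=[22:ND,38:NC,46:NB,51:NE]
Op 7: route key 94: none >= 94, wrap to smallest pos 22 -> ND
Op 8: add NF@32 -> ring=[22:ND,32:NF,38:NC,46:NB,51:NE]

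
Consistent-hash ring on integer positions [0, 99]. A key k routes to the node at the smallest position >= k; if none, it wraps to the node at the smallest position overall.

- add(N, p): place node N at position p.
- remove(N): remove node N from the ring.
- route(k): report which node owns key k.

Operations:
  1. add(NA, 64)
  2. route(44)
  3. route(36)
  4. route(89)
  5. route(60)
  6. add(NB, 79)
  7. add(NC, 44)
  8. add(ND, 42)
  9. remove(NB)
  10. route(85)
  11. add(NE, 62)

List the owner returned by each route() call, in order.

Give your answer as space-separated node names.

Answer: NA NA NA NA ND

Derivation:
Op 1: add NA@64 -> ring=[64:NA]
Op 2: route key 44: smallest pos >= 44 is 64 -> NA
Op 3: route key 36: smallest pos >= 36 is 64 -> NA
Op 4: route key 89: none >= 89, wrap to smallest pos 64 -> NA
Op 5: route key 60: smallest pos >= 60 is 64 -> NA
Op 6: add NB@79 -> ring=[64:NA,79:NB]
Op 7: add NC@44 -> ring=[44:NC,64:NA,79:NB]
Op 8: add ND@42 -> ring=[42:ND,44:NC,64:NA,79:NB]
Op 9: remove NB -> ring=[42:ND,44:NC,64:NA]
Op 10: route key 85: none >= 85, wrap to smallest pos 42 -> ND
Op 11: add NE@62 -> ring=[42:ND,44:NC,62:NE,64:NA]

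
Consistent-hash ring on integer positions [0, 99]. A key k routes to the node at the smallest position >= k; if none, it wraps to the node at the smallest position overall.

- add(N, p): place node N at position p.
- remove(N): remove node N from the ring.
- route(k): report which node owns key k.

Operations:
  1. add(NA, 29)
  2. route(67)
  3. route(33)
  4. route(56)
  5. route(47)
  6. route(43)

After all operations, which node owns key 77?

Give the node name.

Op 1: add NA@29 -> ring=[29:NA]
Op 2: route key 67: none >= 67, wrap to smallest pos 29 -> NA
Op 3: route key 33: none >= 33, wrap to smallest pos 29 -> NA
Op 4: route key 56: none >= 56, wrap to smallest pos 29 -> NA
Op 5: route key 47: none >= 47, wrap to smallest pos 29 -> NA
Op 6: route key 43: none >= 43, wrap to smallest pos 29 -> NA
Final route key 77: none >= 77, wrap to smallest pos 29 -> NA

Answer: NA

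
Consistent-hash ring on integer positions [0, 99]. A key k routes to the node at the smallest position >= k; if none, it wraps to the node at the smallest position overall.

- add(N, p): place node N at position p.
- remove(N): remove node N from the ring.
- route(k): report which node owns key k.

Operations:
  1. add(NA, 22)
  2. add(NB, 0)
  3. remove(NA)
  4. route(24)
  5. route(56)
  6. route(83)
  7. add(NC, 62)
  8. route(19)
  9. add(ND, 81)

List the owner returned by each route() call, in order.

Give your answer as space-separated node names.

Op 1: add NA@22 -> ring=[22:NA]
Op 2: add NB@0 -> ring=[0:NB,22:NA]
Op 3: remove NA -> ring=[0:NB]
Op 4: route key 24: none >= 24, wrap to smallest pos 0 -> NB
Op 5: route key 56: none >= 56, wrap to smallest pos 0 -> NB
Op 6: route key 83: none >= 83, wrap to smallest pos 0 -> NB
Op 7: add NC@62 -> ring=[0:NB,62:NC]
Op 8: route key 19: smallest pos >= 19 is 62 -> NC
Op 9: add ND@81 -> ring=[0:NB,62:NC,81:ND]

Answer: NB NB NB NC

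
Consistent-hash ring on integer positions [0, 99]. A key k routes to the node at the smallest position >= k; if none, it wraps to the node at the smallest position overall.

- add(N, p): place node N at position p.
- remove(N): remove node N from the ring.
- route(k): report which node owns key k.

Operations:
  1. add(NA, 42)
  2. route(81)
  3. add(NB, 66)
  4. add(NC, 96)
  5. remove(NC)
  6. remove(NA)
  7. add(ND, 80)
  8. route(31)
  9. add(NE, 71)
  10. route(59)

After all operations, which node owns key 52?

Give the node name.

Op 1: add NA@42 -> ring=[42:NA]
Op 2: route key 81: none >= 81, wrap to smallest pos 42 -> NA
Op 3: add NB@66 -> ring=[42:NA,66:NB]
Op 4: add NC@96 -> ring=[42:NA,66:NB,96:NC]
Op 5: remove NC -> ring=[42:NA,66:NB]
Op 6: remove NA -> ring=[66:NB]
Op 7: add ND@80 -> ring=[66:NB,80:ND]
Op 8: route key 31: smallest pos >= 31 is 66 -> NB
Op 9: add NE@71 -> ring=[66:NB,71:NE,80:ND]
Op 10: route key 59: smallest pos >= 59 is 66 -> NB
Final route key 52: smallest pos >= 52 is 66 -> NB

Answer: NB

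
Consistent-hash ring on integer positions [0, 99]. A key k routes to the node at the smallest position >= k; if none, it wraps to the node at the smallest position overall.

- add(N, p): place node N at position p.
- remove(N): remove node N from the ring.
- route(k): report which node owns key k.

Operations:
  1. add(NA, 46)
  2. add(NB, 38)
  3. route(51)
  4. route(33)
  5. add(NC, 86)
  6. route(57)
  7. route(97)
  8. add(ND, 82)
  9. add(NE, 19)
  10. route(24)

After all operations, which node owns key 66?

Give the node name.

Answer: ND

Derivation:
Op 1: add NA@46 -> ring=[46:NA]
Op 2: add NB@38 -> ring=[38:NB,46:NA]
Op 3: route key 51: none >= 51, wrap to smallest pos 38 -> NB
Op 4: route key 33: smallest pos >= 33 is 38 -> NB
Op 5: add NC@86 -> ring=[38:NB,46:NA,86:NC]
Op 6: route key 57: smallest pos >= 57 is 86 -> NC
Op 7: route key 97: none >= 97, wrap to smallest pos 38 -> NB
Op 8: add ND@82 -> ring=[38:NB,46:NA,82:ND,86:NC]
Op 9: add NE@19 -> ring=[19:NE,38:NB,46:NA,82:ND,86:NC]
Op 10: route key 24: smallest pos >= 24 is 38 -> NB
Final route key 66: smallest pos >= 66 is 82 -> ND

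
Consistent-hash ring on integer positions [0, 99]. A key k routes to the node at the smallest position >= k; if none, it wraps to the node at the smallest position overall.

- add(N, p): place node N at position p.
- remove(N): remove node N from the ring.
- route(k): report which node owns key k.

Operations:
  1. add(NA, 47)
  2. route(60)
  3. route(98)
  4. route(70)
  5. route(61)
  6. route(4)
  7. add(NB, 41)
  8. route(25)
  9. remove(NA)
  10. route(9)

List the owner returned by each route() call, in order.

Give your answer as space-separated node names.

Answer: NA NA NA NA NA NB NB

Derivation:
Op 1: add NA@47 -> ring=[47:NA]
Op 2: route key 60: none >= 60, wrap to smallest pos 47 -> NA
Op 3: route key 98: none >= 98, wrap to smallest pos 47 -> NA
Op 4: route key 70: none >= 70, wrap to smallest pos 47 -> NA
Op 5: route key 61: none >= 61, wrap to smallest pos 47 -> NA
Op 6: route key 4: smallest pos >= 4 is 47 -> NA
Op 7: add NB@41 -> ring=[41:NB,47:NA]
Op 8: route key 25: smallest pos >= 25 is 41 -> NB
Op 9: remove NA -> ring=[41:NB]
Op 10: route key 9: smallest pos >= 9 is 41 -> NB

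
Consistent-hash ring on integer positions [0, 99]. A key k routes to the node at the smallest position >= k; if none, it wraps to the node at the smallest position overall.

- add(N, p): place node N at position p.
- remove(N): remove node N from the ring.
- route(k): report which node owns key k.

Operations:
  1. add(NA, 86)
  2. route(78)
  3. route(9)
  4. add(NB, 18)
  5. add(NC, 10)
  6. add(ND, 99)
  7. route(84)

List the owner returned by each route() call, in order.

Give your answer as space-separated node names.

Op 1: add NA@86 -> ring=[86:NA]
Op 2: route key 78: smallest pos >= 78 is 86 -> NA
Op 3: route key 9: smallest pos >= 9 is 86 -> NA
Op 4: add NB@18 -> ring=[18:NB,86:NA]
Op 5: add NC@10 -> ring=[10:NC,18:NB,86:NA]
Op 6: add ND@99 -> ring=[10:NC,18:NB,86:NA,99:ND]
Op 7: route key 84: smallest pos >= 84 is 86 -> NA

Answer: NA NA NA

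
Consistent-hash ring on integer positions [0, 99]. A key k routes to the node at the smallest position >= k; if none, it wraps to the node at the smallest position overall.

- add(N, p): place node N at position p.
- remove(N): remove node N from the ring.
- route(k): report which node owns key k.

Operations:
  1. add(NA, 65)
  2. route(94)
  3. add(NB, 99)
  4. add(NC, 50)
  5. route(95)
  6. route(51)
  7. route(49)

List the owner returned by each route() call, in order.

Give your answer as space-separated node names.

Op 1: add NA@65 -> ring=[65:NA]
Op 2: route key 94: none >= 94, wrap to smallest pos 65 -> NA
Op 3: add NB@99 -> ring=[65:NA,99:NB]
Op 4: add NC@50 -> ring=[50:NC,65:NA,99:NB]
Op 5: route key 95: smallest pos >= 95 is 99 -> NB
Op 6: route key 51: smallest pos >= 51 is 65 -> NA
Op 7: route key 49: smallest pos >= 49 is 50 -> NC

Answer: NA NB NA NC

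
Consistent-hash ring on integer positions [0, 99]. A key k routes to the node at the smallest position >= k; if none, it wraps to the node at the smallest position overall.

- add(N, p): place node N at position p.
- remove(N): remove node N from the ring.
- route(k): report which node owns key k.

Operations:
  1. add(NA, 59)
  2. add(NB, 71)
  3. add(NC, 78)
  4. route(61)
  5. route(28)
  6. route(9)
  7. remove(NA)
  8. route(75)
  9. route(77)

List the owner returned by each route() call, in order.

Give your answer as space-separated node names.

Answer: NB NA NA NC NC

Derivation:
Op 1: add NA@59 -> ring=[59:NA]
Op 2: add NB@71 -> ring=[59:NA,71:NB]
Op 3: add NC@78 -> ring=[59:NA,71:NB,78:NC]
Op 4: route key 61: smallest pos >= 61 is 71 -> NB
Op 5: route key 28: smallest pos >= 28 is 59 -> NA
Op 6: route key 9: smallest pos >= 9 is 59 -> NA
Op 7: remove NA -> ring=[71:NB,78:NC]
Op 8: route key 75: smallest pos >= 75 is 78 -> NC
Op 9: route key 77: smallest pos >= 77 is 78 -> NC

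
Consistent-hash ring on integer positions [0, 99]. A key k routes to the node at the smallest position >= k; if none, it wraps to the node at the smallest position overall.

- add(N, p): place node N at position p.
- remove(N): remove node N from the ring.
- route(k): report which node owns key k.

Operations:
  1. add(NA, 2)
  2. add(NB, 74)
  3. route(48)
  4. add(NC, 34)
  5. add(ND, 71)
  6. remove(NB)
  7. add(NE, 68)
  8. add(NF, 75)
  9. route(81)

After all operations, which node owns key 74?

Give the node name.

Answer: NF

Derivation:
Op 1: add NA@2 -> ring=[2:NA]
Op 2: add NB@74 -> ring=[2:NA,74:NB]
Op 3: route key 48: smallest pos >= 48 is 74 -> NB
Op 4: add NC@34 -> ring=[2:NA,34:NC,74:NB]
Op 5: add ND@71 -> ring=[2:NA,34:NC,71:ND,74:NB]
Op 6: remove NB -> ring=[2:NA,34:NC,71:ND]
Op 7: add NE@68 -> ring=[2:NA,34:NC,68:NE,71:ND]
Op 8: add NF@75 -> ring=[2:NA,34:NC,68:NE,71:ND,75:NF]
Op 9: route key 81: none >= 81, wrap to smallest pos 2 -> NA
Final route key 74: smallest pos >= 74 is 75 -> NF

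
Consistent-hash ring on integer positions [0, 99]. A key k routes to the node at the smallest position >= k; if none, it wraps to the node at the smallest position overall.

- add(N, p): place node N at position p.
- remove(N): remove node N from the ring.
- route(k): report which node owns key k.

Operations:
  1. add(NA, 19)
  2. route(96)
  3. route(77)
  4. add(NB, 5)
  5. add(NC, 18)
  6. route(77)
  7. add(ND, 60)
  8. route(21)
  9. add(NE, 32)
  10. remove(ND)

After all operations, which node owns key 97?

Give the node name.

Op 1: add NA@19 -> ring=[19:NA]
Op 2: route key 96: none >= 96, wrap to smallest pos 19 -> NA
Op 3: route key 77: none >= 77, wrap to smallest pos 19 -> NA
Op 4: add NB@5 -> ring=[5:NB,19:NA]
Op 5: add NC@18 -> ring=[5:NB,18:NC,19:NA]
Op 6: route key 77: none >= 77, wrap to smallest pos 5 -> NB
Op 7: add ND@60 -> ring=[5:NB,18:NC,19:NA,60:ND]
Op 8: route key 21: smallest pos >= 21 is 60 -> ND
Op 9: add NE@32 -> ring=[5:NB,18:NC,19:NA,32:NE,60:ND]
Op 10: remove ND -> ring=[5:NB,18:NC,19:NA,32:NE]
Final route key 97: none >= 97, wrap to smallest pos 5 -> NB

Answer: NB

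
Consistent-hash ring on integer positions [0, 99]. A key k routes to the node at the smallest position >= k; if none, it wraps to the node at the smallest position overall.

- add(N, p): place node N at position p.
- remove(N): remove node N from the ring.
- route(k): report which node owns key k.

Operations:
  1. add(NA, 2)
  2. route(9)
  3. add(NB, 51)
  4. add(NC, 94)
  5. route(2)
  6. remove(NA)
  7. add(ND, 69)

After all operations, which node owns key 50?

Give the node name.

Op 1: add NA@2 -> ring=[2:NA]
Op 2: route key 9: none >= 9, wrap to smallest pos 2 -> NA
Op 3: add NB@51 -> ring=[2:NA,51:NB]
Op 4: add NC@94 -> ring=[2:NA,51:NB,94:NC]
Op 5: route key 2: smallest pos >= 2 is 2 -> NA
Op 6: remove NA -> ring=[51:NB,94:NC]
Op 7: add ND@69 -> ring=[51:NB,69:ND,94:NC]
Final route key 50: smallest pos >= 50 is 51 -> NB

Answer: NB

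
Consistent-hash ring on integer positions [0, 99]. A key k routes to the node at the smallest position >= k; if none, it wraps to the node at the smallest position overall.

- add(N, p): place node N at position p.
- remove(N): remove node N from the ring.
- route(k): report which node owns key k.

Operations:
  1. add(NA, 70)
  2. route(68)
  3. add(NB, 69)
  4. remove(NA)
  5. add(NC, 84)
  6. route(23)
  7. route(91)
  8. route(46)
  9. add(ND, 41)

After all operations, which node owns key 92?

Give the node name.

Op 1: add NA@70 -> ring=[70:NA]
Op 2: route key 68: smallest pos >= 68 is 70 -> NA
Op 3: add NB@69 -> ring=[69:NB,70:NA]
Op 4: remove NA -> ring=[69:NB]
Op 5: add NC@84 -> ring=[69:NB,84:NC]
Op 6: route key 23: smallest pos >= 23 is 69 -> NB
Op 7: route key 91: none >= 91, wrap to smallest pos 69 -> NB
Op 8: route key 46: smallest pos >= 46 is 69 -> NB
Op 9: add ND@41 -> ring=[41:ND,69:NB,84:NC]
Final route key 92: none >= 92, wrap to smallest pos 41 -> ND

Answer: ND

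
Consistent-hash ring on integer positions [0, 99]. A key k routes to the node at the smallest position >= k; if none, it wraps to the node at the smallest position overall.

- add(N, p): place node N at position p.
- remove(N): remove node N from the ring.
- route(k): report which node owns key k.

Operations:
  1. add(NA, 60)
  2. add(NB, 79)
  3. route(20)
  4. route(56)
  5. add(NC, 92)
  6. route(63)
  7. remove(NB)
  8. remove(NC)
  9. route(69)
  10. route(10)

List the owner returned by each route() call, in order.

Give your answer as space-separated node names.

Op 1: add NA@60 -> ring=[60:NA]
Op 2: add NB@79 -> ring=[60:NA,79:NB]
Op 3: route key 20: smallest pos >= 20 is 60 -> NA
Op 4: route key 56: smallest pos >= 56 is 60 -> NA
Op 5: add NC@92 -> ring=[60:NA,79:NB,92:NC]
Op 6: route key 63: smallest pos >= 63 is 79 -> NB
Op 7: remove NB -> ring=[60:NA,92:NC]
Op 8: remove NC -> ring=[60:NA]
Op 9: route key 69: none >= 69, wrap to smallest pos 60 -> NA
Op 10: route key 10: smallest pos >= 10 is 60 -> NA

Answer: NA NA NB NA NA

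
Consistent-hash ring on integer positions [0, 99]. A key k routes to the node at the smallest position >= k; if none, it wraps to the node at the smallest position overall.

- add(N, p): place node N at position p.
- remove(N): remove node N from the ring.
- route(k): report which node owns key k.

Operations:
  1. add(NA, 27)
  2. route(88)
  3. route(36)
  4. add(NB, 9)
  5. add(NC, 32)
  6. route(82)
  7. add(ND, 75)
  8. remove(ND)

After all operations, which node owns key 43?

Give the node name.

Answer: NB

Derivation:
Op 1: add NA@27 -> ring=[27:NA]
Op 2: route key 88: none >= 88, wrap to smallest pos 27 -> NA
Op 3: route key 36: none >= 36, wrap to smallest pos 27 -> NA
Op 4: add NB@9 -> ring=[9:NB,27:NA]
Op 5: add NC@32 -> ring=[9:NB,27:NA,32:NC]
Op 6: route key 82: none >= 82, wrap to smallest pos 9 -> NB
Op 7: add ND@75 -> ring=[9:NB,27:NA,32:NC,75:ND]
Op 8: remove ND -> ring=[9:NB,27:NA,32:NC]
Final route key 43: none >= 43, wrap to smallest pos 9 -> NB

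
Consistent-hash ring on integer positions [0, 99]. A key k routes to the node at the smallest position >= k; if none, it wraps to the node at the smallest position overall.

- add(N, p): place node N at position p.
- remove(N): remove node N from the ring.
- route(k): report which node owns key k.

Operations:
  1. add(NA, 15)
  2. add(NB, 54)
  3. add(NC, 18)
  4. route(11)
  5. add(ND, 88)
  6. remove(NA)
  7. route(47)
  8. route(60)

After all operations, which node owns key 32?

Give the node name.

Answer: NB

Derivation:
Op 1: add NA@15 -> ring=[15:NA]
Op 2: add NB@54 -> ring=[15:NA,54:NB]
Op 3: add NC@18 -> ring=[15:NA,18:NC,54:NB]
Op 4: route key 11: smallest pos >= 11 is 15 -> NA
Op 5: add ND@88 -> ring=[15:NA,18:NC,54:NB,88:ND]
Op 6: remove NA -> ring=[18:NC,54:NB,88:ND]
Op 7: route key 47: smallest pos >= 47 is 54 -> NB
Op 8: route key 60: smallest pos >= 60 is 88 -> ND
Final route key 32: smallest pos >= 32 is 54 -> NB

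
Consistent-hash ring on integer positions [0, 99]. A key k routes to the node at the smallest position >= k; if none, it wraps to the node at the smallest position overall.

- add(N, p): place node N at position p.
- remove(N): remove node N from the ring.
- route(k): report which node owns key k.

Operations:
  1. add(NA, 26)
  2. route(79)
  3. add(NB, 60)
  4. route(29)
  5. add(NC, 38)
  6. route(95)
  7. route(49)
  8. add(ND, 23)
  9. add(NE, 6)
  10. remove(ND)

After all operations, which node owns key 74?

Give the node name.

Op 1: add NA@26 -> ring=[26:NA]
Op 2: route key 79: none >= 79, wrap to smallest pos 26 -> NA
Op 3: add NB@60 -> ring=[26:NA,60:NB]
Op 4: route key 29: smallest pos >= 29 is 60 -> NB
Op 5: add NC@38 -> ring=[26:NA,38:NC,60:NB]
Op 6: route key 95: none >= 95, wrap to smallest pos 26 -> NA
Op 7: route key 49: smallest pos >= 49 is 60 -> NB
Op 8: add ND@23 -> ring=[23:ND,26:NA,38:NC,60:NB]
Op 9: add NE@6 -> ring=[6:NE,23:ND,26:NA,38:NC,60:NB]
Op 10: remove ND -> ring=[6:NE,26:NA,38:NC,60:NB]
Final route key 74: none >= 74, wrap to smallest pos 6 -> NE

Answer: NE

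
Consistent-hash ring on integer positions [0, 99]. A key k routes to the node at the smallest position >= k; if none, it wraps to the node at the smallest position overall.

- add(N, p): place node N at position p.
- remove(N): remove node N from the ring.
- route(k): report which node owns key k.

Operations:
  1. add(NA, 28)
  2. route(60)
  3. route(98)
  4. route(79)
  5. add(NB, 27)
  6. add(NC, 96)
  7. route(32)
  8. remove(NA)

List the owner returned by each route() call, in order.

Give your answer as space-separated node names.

Answer: NA NA NA NC

Derivation:
Op 1: add NA@28 -> ring=[28:NA]
Op 2: route key 60: none >= 60, wrap to smallest pos 28 -> NA
Op 3: route key 98: none >= 98, wrap to smallest pos 28 -> NA
Op 4: route key 79: none >= 79, wrap to smallest pos 28 -> NA
Op 5: add NB@27 -> ring=[27:NB,28:NA]
Op 6: add NC@96 -> ring=[27:NB,28:NA,96:NC]
Op 7: route key 32: smallest pos >= 32 is 96 -> NC
Op 8: remove NA -> ring=[27:NB,96:NC]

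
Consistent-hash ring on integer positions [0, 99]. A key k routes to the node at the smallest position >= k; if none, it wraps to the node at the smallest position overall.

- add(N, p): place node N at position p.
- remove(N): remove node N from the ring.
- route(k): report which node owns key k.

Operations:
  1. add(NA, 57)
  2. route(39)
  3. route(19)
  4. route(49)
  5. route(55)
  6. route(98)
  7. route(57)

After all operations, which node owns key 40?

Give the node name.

Answer: NA

Derivation:
Op 1: add NA@57 -> ring=[57:NA]
Op 2: route key 39: smallest pos >= 39 is 57 -> NA
Op 3: route key 19: smallest pos >= 19 is 57 -> NA
Op 4: route key 49: smallest pos >= 49 is 57 -> NA
Op 5: route key 55: smallest pos >= 55 is 57 -> NA
Op 6: route key 98: none >= 98, wrap to smallest pos 57 -> NA
Op 7: route key 57: smallest pos >= 57 is 57 -> NA
Final route key 40: smallest pos >= 40 is 57 -> NA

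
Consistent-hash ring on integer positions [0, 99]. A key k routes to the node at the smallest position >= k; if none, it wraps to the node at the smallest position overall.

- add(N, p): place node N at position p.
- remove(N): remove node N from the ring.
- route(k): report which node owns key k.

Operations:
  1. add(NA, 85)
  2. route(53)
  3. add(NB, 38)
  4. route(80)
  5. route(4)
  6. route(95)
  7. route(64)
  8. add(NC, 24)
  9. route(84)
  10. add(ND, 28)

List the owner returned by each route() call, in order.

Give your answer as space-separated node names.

Answer: NA NA NB NB NA NA

Derivation:
Op 1: add NA@85 -> ring=[85:NA]
Op 2: route key 53: smallest pos >= 53 is 85 -> NA
Op 3: add NB@38 -> ring=[38:NB,85:NA]
Op 4: route key 80: smallest pos >= 80 is 85 -> NA
Op 5: route key 4: smallest pos >= 4 is 38 -> NB
Op 6: route key 95: none >= 95, wrap to smallest pos 38 -> NB
Op 7: route key 64: smallest pos >= 64 is 85 -> NA
Op 8: add NC@24 -> ring=[24:NC,38:NB,85:NA]
Op 9: route key 84: smallest pos >= 84 is 85 -> NA
Op 10: add ND@28 -> ring=[24:NC,28:ND,38:NB,85:NA]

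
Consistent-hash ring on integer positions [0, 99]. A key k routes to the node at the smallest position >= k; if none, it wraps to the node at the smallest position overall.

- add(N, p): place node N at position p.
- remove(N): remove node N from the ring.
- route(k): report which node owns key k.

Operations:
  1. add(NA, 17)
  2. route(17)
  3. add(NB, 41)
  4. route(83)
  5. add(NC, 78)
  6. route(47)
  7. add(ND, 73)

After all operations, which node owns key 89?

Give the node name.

Answer: NA

Derivation:
Op 1: add NA@17 -> ring=[17:NA]
Op 2: route key 17: smallest pos >= 17 is 17 -> NA
Op 3: add NB@41 -> ring=[17:NA,41:NB]
Op 4: route key 83: none >= 83, wrap to smallest pos 17 -> NA
Op 5: add NC@78 -> ring=[17:NA,41:NB,78:NC]
Op 6: route key 47: smallest pos >= 47 is 78 -> NC
Op 7: add ND@73 -> ring=[17:NA,41:NB,73:ND,78:NC]
Final route key 89: none >= 89, wrap to smallest pos 17 -> NA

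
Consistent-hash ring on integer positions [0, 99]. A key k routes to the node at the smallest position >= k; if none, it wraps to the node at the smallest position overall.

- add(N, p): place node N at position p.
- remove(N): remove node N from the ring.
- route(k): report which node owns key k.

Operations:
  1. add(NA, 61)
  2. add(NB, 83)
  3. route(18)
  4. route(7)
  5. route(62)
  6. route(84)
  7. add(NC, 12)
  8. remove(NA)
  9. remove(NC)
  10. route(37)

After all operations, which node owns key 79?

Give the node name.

Answer: NB

Derivation:
Op 1: add NA@61 -> ring=[61:NA]
Op 2: add NB@83 -> ring=[61:NA,83:NB]
Op 3: route key 18: smallest pos >= 18 is 61 -> NA
Op 4: route key 7: smallest pos >= 7 is 61 -> NA
Op 5: route key 62: smallest pos >= 62 is 83 -> NB
Op 6: route key 84: none >= 84, wrap to smallest pos 61 -> NA
Op 7: add NC@12 -> ring=[12:NC,61:NA,83:NB]
Op 8: remove NA -> ring=[12:NC,83:NB]
Op 9: remove NC -> ring=[83:NB]
Op 10: route key 37: smallest pos >= 37 is 83 -> NB
Final route key 79: smallest pos >= 79 is 83 -> NB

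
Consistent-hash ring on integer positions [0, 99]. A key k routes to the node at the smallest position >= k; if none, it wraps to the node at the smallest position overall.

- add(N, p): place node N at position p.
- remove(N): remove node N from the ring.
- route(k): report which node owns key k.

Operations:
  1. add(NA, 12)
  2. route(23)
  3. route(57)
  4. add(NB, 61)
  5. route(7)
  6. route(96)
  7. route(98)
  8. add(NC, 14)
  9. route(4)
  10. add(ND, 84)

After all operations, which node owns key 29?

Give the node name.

Answer: NB

Derivation:
Op 1: add NA@12 -> ring=[12:NA]
Op 2: route key 23: none >= 23, wrap to smallest pos 12 -> NA
Op 3: route key 57: none >= 57, wrap to smallest pos 12 -> NA
Op 4: add NB@61 -> ring=[12:NA,61:NB]
Op 5: route key 7: smallest pos >= 7 is 12 -> NA
Op 6: route key 96: none >= 96, wrap to smallest pos 12 -> NA
Op 7: route key 98: none >= 98, wrap to smallest pos 12 -> NA
Op 8: add NC@14 -> ring=[12:NA,14:NC,61:NB]
Op 9: route key 4: smallest pos >= 4 is 12 -> NA
Op 10: add ND@84 -> ring=[12:NA,14:NC,61:NB,84:ND]
Final route key 29: smallest pos >= 29 is 61 -> NB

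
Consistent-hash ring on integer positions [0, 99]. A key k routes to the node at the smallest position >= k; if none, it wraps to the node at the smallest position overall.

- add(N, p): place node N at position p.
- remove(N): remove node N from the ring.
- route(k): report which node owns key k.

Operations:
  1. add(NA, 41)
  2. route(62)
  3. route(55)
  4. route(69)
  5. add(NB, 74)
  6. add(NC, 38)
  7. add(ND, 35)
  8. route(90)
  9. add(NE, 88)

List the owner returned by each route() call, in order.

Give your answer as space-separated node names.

Answer: NA NA NA ND

Derivation:
Op 1: add NA@41 -> ring=[41:NA]
Op 2: route key 62: none >= 62, wrap to smallest pos 41 -> NA
Op 3: route key 55: none >= 55, wrap to smallest pos 41 -> NA
Op 4: route key 69: none >= 69, wrap to smallest pos 41 -> NA
Op 5: add NB@74 -> ring=[41:NA,74:NB]
Op 6: add NC@38 -> ring=[38:NC,41:NA,74:NB]
Op 7: add ND@35 -> ring=[35:ND,38:NC,41:NA,74:NB]
Op 8: route key 90: none >= 90, wrap to smallest pos 35 -> ND
Op 9: add NE@88 -> ring=[35:ND,38:NC,41:NA,74:NB,88:NE]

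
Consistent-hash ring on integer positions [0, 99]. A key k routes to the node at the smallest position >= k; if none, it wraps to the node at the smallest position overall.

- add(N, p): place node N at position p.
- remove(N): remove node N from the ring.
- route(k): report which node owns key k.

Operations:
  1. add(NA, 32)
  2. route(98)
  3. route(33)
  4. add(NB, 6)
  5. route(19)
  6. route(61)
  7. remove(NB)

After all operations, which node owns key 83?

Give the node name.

Op 1: add NA@32 -> ring=[32:NA]
Op 2: route key 98: none >= 98, wrap to smallest pos 32 -> NA
Op 3: route key 33: none >= 33, wrap to smallest pos 32 -> NA
Op 4: add NB@6 -> ring=[6:NB,32:NA]
Op 5: route key 19: smallest pos >= 19 is 32 -> NA
Op 6: route key 61: none >= 61, wrap to smallest pos 6 -> NB
Op 7: remove NB -> ring=[32:NA]
Final route key 83: none >= 83, wrap to smallest pos 32 -> NA

Answer: NA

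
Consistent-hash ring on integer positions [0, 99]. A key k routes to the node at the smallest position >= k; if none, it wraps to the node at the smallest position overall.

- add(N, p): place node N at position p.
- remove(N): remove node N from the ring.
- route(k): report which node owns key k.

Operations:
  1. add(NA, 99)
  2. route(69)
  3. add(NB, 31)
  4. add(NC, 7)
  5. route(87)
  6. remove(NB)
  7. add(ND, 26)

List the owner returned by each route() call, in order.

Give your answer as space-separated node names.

Op 1: add NA@99 -> ring=[99:NA]
Op 2: route key 69: smallest pos >= 69 is 99 -> NA
Op 3: add NB@31 -> ring=[31:NB,99:NA]
Op 4: add NC@7 -> ring=[7:NC,31:NB,99:NA]
Op 5: route key 87: smallest pos >= 87 is 99 -> NA
Op 6: remove NB -> ring=[7:NC,99:NA]
Op 7: add ND@26 -> ring=[7:NC,26:ND,99:NA]

Answer: NA NA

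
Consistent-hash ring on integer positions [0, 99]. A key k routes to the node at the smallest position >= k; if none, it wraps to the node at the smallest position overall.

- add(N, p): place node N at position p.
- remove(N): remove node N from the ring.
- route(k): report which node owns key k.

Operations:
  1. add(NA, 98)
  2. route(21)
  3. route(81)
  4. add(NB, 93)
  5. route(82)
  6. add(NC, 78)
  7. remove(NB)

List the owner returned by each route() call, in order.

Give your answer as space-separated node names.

Op 1: add NA@98 -> ring=[98:NA]
Op 2: route key 21: smallest pos >= 21 is 98 -> NA
Op 3: route key 81: smallest pos >= 81 is 98 -> NA
Op 4: add NB@93 -> ring=[93:NB,98:NA]
Op 5: route key 82: smallest pos >= 82 is 93 -> NB
Op 6: add NC@78 -> ring=[78:NC,93:NB,98:NA]
Op 7: remove NB -> ring=[78:NC,98:NA]

Answer: NA NA NB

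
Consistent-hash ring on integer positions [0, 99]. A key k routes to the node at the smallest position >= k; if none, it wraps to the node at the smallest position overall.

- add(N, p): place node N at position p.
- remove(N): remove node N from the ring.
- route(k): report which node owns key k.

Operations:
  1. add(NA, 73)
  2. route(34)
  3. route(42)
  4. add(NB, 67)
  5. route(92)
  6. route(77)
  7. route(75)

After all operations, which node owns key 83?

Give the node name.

Answer: NB

Derivation:
Op 1: add NA@73 -> ring=[73:NA]
Op 2: route key 34: smallest pos >= 34 is 73 -> NA
Op 3: route key 42: smallest pos >= 42 is 73 -> NA
Op 4: add NB@67 -> ring=[67:NB,73:NA]
Op 5: route key 92: none >= 92, wrap to smallest pos 67 -> NB
Op 6: route key 77: none >= 77, wrap to smallest pos 67 -> NB
Op 7: route key 75: none >= 75, wrap to smallest pos 67 -> NB
Final route key 83: none >= 83, wrap to smallest pos 67 -> NB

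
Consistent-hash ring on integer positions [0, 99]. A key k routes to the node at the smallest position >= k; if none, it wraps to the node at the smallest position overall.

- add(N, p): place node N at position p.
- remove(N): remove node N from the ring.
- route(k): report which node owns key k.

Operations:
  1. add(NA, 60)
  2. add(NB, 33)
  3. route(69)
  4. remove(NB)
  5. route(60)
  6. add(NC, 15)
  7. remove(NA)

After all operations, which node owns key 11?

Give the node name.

Op 1: add NA@60 -> ring=[60:NA]
Op 2: add NB@33 -> ring=[33:NB,60:NA]
Op 3: route key 69: none >= 69, wrap to smallest pos 33 -> NB
Op 4: remove NB -> ring=[60:NA]
Op 5: route key 60: smallest pos >= 60 is 60 -> NA
Op 6: add NC@15 -> ring=[15:NC,60:NA]
Op 7: remove NA -> ring=[15:NC]
Final route key 11: smallest pos >= 11 is 15 -> NC

Answer: NC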